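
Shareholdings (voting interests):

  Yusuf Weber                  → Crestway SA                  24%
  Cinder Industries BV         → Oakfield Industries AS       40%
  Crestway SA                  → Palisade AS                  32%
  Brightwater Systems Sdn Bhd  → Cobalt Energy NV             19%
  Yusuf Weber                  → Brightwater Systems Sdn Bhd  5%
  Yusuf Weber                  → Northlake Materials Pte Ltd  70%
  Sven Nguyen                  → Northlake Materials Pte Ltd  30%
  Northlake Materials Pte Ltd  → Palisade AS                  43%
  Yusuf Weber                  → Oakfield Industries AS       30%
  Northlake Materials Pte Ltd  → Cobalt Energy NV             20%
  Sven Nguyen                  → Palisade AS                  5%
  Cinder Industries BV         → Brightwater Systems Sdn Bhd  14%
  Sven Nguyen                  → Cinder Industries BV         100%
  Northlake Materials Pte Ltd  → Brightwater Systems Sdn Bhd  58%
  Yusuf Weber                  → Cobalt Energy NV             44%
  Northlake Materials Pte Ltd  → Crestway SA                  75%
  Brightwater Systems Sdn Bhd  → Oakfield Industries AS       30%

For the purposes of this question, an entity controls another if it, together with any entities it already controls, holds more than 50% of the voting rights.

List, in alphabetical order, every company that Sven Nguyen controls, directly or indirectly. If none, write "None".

Cinder Industries BV

Sven holds 100% of Cinder, so Sven controls Cinder.
No other company's threshold is met.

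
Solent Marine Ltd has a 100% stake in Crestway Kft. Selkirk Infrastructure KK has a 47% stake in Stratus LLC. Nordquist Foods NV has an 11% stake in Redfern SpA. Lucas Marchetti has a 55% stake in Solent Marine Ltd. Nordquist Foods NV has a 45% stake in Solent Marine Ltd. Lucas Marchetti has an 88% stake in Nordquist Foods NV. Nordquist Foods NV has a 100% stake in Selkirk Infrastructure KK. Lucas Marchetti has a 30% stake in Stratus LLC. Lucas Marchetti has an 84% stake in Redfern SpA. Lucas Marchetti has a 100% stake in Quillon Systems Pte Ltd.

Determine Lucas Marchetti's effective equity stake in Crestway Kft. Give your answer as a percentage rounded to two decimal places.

94.60%

Lucas reaches Crestway along 2 paths.
Via Solent: 55% × 100% = 55%.
Via Nordquist → Solent: 88% × 45% × 100% = 39.6%.
Total: 55% + 39.6% = 94.6%.
Rounded: 94.60%.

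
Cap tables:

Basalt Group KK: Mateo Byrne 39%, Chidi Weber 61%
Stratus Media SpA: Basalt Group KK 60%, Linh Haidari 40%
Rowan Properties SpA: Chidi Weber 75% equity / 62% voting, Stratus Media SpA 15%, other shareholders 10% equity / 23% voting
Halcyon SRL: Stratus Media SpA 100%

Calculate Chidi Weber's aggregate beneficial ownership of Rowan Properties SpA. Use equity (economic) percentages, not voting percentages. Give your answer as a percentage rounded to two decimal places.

Chidi reaches Rowan along 2 paths.
Direct stake: 75% = 75%.
Via Basalt → Stratus: 61% × 60% × 15% = 5.49%.
Total: 75% + 5.49% = 80.49%.

80.49%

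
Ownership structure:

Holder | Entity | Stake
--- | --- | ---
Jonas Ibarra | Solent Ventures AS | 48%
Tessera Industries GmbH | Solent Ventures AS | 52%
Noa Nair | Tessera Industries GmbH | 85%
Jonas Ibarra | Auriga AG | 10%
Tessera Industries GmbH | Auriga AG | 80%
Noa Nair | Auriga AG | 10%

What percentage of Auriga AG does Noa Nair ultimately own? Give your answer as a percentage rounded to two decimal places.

Noa reaches Auriga along 2 paths.
Via Tessera: 85% × 80% = 68%.
Direct stake: 10% = 10%.
Total: 68% + 10% = 78%.
Rounded: 78.00%.

78.00%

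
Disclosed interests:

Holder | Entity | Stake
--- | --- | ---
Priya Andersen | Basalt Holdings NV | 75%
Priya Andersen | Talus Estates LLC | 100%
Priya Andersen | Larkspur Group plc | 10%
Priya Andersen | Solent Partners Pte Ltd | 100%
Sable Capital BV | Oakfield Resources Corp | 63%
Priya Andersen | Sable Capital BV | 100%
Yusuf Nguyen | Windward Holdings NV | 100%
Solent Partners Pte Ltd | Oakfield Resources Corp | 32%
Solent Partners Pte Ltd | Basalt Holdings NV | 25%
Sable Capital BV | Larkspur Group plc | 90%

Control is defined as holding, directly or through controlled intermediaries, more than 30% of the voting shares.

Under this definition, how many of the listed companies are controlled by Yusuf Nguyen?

Yusuf holds 100% of Windward, so Yusuf controls Windward.
No other company's threshold is met.
Yusuf controls 1 company.

1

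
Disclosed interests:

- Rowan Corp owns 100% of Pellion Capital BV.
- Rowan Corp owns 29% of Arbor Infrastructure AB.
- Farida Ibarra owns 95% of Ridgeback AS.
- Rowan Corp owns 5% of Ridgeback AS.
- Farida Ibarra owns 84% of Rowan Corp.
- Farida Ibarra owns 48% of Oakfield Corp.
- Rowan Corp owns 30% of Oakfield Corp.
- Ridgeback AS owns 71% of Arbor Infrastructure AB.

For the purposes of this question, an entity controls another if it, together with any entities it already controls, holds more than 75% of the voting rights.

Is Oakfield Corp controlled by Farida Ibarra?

Yes

Farida holds 84% of Rowan, so Farida controls Rowan.
Rowan and Farida together hold 30% + 48% = 78% of Oakfield, so Farida controls Oakfield.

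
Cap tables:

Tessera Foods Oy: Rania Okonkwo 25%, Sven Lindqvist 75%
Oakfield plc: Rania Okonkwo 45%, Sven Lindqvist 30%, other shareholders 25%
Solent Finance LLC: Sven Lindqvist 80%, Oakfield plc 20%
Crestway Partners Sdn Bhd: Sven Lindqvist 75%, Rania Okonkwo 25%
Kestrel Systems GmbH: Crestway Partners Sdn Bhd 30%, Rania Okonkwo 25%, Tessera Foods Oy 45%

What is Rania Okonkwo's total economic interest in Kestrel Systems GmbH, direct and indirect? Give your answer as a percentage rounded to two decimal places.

Rania reaches Kestrel along 3 paths.
Via Crestway: 25% × 30% = 7.5%.
Direct stake: 25% = 25%.
Via Tessera: 25% × 45% = 11.25%.
Total: 7.5% + 25% + 11.25% = 43.75%.

43.75%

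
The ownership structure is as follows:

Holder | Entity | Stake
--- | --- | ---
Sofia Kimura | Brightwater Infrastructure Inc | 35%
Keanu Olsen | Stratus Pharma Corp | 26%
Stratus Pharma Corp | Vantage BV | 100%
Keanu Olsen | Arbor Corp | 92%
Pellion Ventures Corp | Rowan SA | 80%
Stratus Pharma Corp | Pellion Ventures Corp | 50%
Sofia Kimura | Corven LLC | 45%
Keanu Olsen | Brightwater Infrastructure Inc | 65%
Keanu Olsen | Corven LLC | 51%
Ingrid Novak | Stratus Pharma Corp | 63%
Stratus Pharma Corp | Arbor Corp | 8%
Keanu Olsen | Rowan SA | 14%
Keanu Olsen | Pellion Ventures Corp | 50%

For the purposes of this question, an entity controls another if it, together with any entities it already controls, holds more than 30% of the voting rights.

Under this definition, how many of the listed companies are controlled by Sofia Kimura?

2

Sofia holds 45% of Corven, so Sofia controls Corven.
Sofia holds 35% of Brightwater, so Sofia controls Brightwater.
No other company's threshold is met.
Sofia controls 2 companies.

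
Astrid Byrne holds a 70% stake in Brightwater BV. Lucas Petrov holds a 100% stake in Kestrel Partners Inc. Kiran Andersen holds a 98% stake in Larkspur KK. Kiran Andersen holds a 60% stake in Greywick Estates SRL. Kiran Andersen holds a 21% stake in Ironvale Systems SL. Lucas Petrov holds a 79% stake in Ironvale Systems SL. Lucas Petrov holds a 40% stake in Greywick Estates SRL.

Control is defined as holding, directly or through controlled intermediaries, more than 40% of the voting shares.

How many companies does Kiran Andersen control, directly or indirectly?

Kiran holds 60% of Greywick, so Kiran controls Greywick.
Kiran holds 98% of Larkspur, so Kiran controls Larkspur.
No other company's threshold is met.
Kiran controls 2 companies.

2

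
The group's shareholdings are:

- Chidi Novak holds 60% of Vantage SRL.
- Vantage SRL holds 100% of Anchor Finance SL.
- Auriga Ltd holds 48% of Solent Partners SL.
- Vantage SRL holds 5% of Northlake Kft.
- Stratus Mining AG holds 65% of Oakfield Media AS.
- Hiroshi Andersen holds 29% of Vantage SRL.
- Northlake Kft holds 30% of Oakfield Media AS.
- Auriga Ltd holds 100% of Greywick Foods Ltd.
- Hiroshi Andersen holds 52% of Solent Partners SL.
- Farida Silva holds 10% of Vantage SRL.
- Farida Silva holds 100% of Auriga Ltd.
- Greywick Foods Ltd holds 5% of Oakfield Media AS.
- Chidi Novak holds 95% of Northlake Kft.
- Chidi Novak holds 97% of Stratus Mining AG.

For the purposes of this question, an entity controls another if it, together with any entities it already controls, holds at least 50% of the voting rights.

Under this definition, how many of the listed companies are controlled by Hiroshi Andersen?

1

Hiroshi holds 52% of Solent, so Hiroshi controls Solent.
No other company's threshold is met.
Hiroshi controls 1 company.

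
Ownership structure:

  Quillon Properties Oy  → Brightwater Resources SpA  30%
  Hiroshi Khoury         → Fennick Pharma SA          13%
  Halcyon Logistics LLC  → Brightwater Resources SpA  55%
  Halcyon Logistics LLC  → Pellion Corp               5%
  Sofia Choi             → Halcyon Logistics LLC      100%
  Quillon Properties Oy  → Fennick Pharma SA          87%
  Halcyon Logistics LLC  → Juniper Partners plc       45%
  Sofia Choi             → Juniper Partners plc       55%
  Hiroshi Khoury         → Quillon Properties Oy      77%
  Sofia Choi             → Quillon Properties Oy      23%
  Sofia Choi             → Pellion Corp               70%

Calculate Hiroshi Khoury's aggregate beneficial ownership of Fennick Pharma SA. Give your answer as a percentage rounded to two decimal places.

Hiroshi reaches Fennick along 2 paths.
Direct stake: 13% = 13%.
Via Quillon: 77% × 87% = 66.99%.
Total: 13% + 66.99% = 79.99%.

79.99%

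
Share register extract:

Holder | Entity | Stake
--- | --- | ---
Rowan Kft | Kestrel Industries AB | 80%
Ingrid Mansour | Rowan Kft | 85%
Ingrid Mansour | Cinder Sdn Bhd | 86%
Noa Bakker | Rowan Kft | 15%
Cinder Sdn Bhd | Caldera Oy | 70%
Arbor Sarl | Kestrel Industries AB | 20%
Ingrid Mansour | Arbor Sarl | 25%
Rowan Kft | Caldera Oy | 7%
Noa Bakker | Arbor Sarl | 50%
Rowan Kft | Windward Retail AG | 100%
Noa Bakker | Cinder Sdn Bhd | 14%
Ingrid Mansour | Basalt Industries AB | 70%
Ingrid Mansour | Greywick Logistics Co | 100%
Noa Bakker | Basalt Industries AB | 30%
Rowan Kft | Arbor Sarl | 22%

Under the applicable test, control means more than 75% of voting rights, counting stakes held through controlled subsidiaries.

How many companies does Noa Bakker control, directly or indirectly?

Noa's largest direct stake is 50% in Arbor, which does not meet the threshold.
Noa controls 0 companies.

0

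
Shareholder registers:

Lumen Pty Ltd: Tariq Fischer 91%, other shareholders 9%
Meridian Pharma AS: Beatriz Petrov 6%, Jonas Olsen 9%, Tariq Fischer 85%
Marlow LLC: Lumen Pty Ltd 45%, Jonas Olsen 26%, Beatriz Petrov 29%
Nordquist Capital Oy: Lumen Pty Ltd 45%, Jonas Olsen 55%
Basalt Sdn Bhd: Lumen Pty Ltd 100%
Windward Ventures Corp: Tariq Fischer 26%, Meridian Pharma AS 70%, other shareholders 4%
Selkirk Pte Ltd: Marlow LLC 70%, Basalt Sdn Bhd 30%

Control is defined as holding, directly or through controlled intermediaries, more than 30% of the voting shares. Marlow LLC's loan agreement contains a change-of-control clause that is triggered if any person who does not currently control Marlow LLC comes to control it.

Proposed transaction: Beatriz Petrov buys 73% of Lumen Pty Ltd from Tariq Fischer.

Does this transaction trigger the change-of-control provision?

Yes

The purchase adds only to Beatriz's holdings (Tariq's stake shrinks), so Beatriz is the only person who could newly come to control Marlow.
Beatriz's largest direct stake is 29% in Marlow, which does not meet the threshold, so Beatriz controls no company.
In Marlow, Beatriz's side holds only 29%, not > 30%.
So before the transaction, Beatriz does not control Marlow.
After the purchase, Beatriz holds 73% of Lumen directly, and Tariq's stake falls to 18%.
Beatriz holds 73% of Lumen, so Beatriz controls Lumen.
Lumen and Beatriz together hold 45% + 29% = 74% of Marlow, so Beatriz controls Marlow.
Beatriz did not control Marlow before and does after, so the clause is triggered.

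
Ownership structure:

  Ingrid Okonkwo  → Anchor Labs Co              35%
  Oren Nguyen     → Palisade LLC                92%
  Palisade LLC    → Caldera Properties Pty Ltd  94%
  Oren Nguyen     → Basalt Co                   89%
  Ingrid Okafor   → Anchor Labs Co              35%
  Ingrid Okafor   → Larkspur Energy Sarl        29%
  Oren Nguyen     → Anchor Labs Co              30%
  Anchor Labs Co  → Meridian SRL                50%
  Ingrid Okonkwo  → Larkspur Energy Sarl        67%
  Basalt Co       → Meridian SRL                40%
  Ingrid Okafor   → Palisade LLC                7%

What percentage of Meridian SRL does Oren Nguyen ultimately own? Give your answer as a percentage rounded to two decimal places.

Oren reaches Meridian along 2 paths.
Via Anchor: 30% × 50% = 15%.
Via Basalt: 89% × 40% = 35.6%.
Total: 15% + 35.6% = 50.6%.
Rounded: 50.60%.

50.60%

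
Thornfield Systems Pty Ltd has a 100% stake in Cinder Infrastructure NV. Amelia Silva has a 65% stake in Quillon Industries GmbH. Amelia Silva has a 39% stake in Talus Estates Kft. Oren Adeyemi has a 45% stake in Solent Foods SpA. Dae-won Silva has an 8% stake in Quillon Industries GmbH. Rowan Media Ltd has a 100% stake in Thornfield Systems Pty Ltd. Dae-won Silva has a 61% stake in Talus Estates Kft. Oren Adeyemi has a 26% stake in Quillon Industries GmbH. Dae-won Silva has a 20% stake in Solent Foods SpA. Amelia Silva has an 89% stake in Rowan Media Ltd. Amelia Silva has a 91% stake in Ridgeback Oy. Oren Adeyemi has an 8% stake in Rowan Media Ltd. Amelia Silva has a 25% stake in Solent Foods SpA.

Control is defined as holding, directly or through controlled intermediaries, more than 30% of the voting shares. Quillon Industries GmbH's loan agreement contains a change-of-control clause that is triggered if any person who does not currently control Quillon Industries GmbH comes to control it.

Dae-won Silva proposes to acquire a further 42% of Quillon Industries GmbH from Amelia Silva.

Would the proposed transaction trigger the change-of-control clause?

The purchase adds only to Dae-won's holdings (Amelia's stake shrinks), so Dae-won is the only person who could newly come to control Quillon.
Dae-won holds 61% of Talus, so Dae-won controls Talus.
In Quillon, Dae-won's side holds only 8%, not > 30%.
So before the transaction, Dae-won does not control Quillon.
After the purchase, Dae-won's direct stake in Quillon rises to 8% + 42% = 50%, and Amelia's stake falls to 23%.
Dae-won holds 50% of Quillon, so Dae-won controls Quillon.
Dae-won did not control Quillon before and does after, so the clause is triggered.

Yes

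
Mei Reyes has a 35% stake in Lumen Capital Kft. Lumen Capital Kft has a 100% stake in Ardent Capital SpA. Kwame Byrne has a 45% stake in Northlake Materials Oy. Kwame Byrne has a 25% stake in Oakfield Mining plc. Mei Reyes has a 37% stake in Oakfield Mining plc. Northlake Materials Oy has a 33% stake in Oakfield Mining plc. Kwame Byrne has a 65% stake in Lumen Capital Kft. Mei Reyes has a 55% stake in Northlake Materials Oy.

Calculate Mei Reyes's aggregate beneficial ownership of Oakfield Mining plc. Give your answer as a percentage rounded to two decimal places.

Mei reaches Oakfield along 2 paths.
Via Northlake: 55% × 33% = 18.15%.
Direct stake: 37% = 37%.
Total: 18.15% + 37% = 55.15%.

55.15%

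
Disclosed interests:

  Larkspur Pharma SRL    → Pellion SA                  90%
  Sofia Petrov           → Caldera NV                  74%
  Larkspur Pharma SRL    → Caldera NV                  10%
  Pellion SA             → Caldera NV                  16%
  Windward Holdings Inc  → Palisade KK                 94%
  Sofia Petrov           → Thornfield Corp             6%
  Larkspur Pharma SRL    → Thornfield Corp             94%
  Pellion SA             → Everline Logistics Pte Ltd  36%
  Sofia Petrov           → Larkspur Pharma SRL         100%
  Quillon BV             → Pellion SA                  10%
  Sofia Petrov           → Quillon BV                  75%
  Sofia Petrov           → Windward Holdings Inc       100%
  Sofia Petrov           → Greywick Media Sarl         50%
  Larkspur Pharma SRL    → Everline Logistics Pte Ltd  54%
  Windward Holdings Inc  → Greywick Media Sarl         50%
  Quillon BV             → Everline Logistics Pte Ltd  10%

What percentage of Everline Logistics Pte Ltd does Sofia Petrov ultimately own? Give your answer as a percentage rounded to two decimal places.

96.60%

Sofia reaches Everline along 4 paths.
Via Quillon: 75% × 10% = 7.5%.
Via Larkspur: 100% × 54% = 54%.
Via Larkspur → Pellion: 100% × 90% × 36% = 32.4%.
Via Quillon → Pellion: 75% × 10% × 36% = 2.7%.
Total: 7.5% + 54% + 32.4% + 2.7% = 96.6%.
Rounded: 96.60%.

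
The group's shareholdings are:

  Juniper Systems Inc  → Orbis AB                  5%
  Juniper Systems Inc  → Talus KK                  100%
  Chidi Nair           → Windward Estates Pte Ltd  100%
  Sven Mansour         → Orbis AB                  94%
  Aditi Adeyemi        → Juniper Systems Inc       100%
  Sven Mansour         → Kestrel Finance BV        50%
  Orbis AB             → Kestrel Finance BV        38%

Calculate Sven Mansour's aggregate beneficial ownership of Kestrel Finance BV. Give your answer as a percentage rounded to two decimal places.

Sven reaches Kestrel along 2 paths.
Via Orbis: 94% × 38% = 35.72%.
Direct stake: 50% = 50%.
Total: 35.72% + 50% = 85.72%.

85.72%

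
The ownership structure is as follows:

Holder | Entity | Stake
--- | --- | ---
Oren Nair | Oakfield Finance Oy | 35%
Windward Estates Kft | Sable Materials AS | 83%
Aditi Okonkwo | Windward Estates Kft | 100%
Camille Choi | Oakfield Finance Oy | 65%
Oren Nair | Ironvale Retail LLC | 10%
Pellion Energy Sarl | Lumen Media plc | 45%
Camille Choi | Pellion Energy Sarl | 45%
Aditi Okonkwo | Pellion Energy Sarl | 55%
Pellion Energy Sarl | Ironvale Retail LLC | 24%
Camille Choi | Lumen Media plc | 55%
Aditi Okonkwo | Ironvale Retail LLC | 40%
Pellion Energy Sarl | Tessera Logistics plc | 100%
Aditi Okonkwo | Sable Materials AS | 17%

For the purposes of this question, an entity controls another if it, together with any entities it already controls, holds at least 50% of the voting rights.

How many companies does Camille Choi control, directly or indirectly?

2

Camille holds 65% of Oakfield, so Camille controls Oakfield.
Camille holds 55% of Lumen, so Camille controls Lumen.
No other company's threshold is met.
Camille controls 2 companies.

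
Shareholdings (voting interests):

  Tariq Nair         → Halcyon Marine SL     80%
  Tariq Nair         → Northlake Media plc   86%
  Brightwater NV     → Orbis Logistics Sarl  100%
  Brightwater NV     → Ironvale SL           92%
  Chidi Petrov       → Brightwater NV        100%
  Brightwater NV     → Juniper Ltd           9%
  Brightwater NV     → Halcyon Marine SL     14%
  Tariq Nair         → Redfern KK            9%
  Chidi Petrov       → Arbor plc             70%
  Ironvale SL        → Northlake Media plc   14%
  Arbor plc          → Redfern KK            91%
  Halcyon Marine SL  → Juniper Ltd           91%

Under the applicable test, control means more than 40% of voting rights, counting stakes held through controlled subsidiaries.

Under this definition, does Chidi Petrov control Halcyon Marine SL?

No

Chidi holds 70% of Arbor, so Chidi controls Arbor.
Chidi holds 100% of Brightwater, so Chidi controls Brightwater.
Brightwater holds 92% of Ironvale, so Chidi controls Ironvale.
Arbor holds 91% of Redfern, so Chidi controls Redfern.
Brightwater holds 100% of Orbis, so Chidi controls Orbis.
In Halcyon, Chidi's side holds only 14%, not > 40%.
So Chidi does not control Halcyon.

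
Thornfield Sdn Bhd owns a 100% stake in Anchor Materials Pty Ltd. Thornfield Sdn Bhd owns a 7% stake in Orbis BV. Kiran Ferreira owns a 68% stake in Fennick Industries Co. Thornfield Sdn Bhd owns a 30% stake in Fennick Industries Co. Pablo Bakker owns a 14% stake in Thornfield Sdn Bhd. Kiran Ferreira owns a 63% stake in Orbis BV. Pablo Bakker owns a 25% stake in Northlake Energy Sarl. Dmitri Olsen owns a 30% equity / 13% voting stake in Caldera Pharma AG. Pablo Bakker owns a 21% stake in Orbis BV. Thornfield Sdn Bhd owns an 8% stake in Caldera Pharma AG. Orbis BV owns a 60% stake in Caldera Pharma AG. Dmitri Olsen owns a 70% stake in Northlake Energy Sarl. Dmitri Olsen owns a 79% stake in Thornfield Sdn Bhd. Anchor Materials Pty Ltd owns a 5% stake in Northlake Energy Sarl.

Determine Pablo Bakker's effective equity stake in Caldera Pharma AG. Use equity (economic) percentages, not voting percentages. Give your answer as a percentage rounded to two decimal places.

14.31%

Pablo reaches Caldera along 3 paths.
Via Thornfield: 14% × 8% = 1.12%.
Via Thornfield → Orbis: 14% × 7% × 60% = 0.588%.
Via Orbis: 21% × 60% = 12.6%.
Total: 1.12% + 0.588% + 12.6% = 14.308%.
Rounded: 14.31%.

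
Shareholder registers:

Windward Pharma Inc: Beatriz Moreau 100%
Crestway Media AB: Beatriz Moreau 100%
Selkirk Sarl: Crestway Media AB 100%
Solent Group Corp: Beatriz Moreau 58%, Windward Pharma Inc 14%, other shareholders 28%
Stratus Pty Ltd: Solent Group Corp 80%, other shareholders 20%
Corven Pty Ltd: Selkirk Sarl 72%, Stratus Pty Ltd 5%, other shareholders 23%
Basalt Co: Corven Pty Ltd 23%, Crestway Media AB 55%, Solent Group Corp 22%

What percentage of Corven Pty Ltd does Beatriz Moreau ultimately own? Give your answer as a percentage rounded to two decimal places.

74.88%

Beatriz reaches Corven along 3 paths.
Via Crestway → Selkirk: 100% × 100% × 72% = 72%.
Via Solent → Stratus: 58% × 80% × 5% = 2.32%.
Via Windward → Solent → Stratus: 100% × 14% × 80% × 5% = 0.56%.
Total: 72% + 2.32% + 0.56% = 74.88%.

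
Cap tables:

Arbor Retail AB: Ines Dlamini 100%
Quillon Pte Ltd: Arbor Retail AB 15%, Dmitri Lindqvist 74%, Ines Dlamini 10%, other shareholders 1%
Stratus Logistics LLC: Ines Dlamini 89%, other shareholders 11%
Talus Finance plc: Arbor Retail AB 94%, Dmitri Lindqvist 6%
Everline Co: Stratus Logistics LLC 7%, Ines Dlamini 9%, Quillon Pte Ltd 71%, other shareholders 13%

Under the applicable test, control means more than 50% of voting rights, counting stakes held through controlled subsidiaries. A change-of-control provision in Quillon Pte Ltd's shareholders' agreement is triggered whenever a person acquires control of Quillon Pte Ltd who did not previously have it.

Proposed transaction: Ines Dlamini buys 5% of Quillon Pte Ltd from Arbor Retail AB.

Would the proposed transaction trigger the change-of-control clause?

The purchase adds only to Ines's holdings (Arbor's stake shrinks), so Ines is the only person who could newly come to control Quillon.
Ines holds 100% of Arbor, so Ines controls Arbor.
Ines holds 89% of Stratus, so Ines controls Stratus.
Arbor holds 94% of Talus, so Ines controls Talus.
In Quillon, Ines's side holds only 15% + 10% = 25%, not > 50%.
So before the transaction, Ines does not control Quillon.
After the purchase, Ines's direct stake in Quillon rises to 10% + 5% = 15%, and Arbor's stake falls to 10%.
After the transaction, Ines's side holds 10% + 15% = 25% of Quillon, not > 50%, so Ines still does not control Quillon.
No new person acquires control, so the clause is not triggered.

No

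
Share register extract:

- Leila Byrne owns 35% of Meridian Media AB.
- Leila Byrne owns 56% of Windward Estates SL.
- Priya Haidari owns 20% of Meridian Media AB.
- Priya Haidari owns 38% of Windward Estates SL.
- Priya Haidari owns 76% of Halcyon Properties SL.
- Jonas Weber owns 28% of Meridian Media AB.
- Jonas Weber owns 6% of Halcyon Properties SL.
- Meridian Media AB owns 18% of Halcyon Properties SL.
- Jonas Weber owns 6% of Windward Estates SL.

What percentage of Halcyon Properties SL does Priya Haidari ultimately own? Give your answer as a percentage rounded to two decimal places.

Priya reaches Halcyon along 2 paths.
Via Meridian: 20% × 18% = 3.6%.
Direct stake: 76% = 76%.
Total: 3.6% + 76% = 79.6%.
Rounded: 79.60%.

79.60%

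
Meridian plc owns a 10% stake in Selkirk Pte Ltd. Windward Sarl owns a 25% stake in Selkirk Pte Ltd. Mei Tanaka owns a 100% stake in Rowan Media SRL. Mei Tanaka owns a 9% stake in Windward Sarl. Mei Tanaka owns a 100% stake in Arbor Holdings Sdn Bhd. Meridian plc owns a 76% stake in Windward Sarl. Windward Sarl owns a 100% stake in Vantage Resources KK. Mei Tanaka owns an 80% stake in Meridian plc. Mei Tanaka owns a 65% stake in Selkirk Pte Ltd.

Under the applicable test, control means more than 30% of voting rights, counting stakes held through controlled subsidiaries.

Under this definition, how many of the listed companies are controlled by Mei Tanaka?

Mei holds 80% of Meridian, so Mei controls Meridian.
Mei holds 100% of Arbor, so Mei controls Arbor.
Meridian and Mei together hold 76% + 9% = 85% of Windward, so Mei controls Windward.
Mei and Windward and Meridian together hold 65% + 25% + 10% = 100% of Selkirk, so Mei controls Selkirk.
Windward holds 100% of Vantage, so Mei controls Vantage.
Mei holds 100% of Rowan, so Mei controls Rowan.
Mei controls 6 companies.

6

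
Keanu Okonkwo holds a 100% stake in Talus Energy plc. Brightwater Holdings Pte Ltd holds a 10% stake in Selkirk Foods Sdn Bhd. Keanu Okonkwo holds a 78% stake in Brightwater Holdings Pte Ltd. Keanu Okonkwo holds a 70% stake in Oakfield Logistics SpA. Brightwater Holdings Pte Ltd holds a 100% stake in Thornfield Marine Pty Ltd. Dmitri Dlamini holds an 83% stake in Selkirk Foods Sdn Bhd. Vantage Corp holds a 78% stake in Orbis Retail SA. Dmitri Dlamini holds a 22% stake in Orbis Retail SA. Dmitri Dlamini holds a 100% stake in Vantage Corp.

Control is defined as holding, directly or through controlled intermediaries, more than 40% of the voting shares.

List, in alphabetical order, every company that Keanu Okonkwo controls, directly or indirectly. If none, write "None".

Brightwater Holdings Pte Ltd, Oakfield Logistics SpA, Talus Energy plc, Thornfield Marine Pty Ltd

Keanu holds 78% of Brightwater, so Keanu controls Brightwater.
Brightwater holds 100% of Thornfield, so Keanu controls Thornfield.
Keanu holds 100% of Talus, so Keanu controls Talus.
Keanu holds 70% of Oakfield, so Keanu controls Oakfield.
No other company's threshold is met.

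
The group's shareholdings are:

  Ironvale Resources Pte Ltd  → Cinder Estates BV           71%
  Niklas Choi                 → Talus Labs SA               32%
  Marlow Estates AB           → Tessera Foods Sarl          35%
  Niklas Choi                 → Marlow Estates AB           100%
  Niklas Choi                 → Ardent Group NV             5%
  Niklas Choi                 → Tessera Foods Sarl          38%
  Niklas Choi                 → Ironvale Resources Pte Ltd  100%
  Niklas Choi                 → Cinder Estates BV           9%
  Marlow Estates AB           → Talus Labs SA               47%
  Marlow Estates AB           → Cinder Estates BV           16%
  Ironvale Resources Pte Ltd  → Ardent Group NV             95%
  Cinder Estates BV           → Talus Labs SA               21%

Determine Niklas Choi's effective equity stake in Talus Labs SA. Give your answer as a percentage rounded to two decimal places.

Niklas reaches Talus along 5 paths.
Via Ironvale → Cinder: 100% × 71% × 21% = 14.91%.
Via Cinder: 9% × 21% = 1.89%.
Via Marlow → Cinder: 100% × 16% × 21% = 3.36%.
Direct stake: 32% = 32%.
Via Marlow: 100% × 47% = 47%.
Total: 14.91% + 1.89% + 3.36% + 32% + 47% = 99.16%.

99.16%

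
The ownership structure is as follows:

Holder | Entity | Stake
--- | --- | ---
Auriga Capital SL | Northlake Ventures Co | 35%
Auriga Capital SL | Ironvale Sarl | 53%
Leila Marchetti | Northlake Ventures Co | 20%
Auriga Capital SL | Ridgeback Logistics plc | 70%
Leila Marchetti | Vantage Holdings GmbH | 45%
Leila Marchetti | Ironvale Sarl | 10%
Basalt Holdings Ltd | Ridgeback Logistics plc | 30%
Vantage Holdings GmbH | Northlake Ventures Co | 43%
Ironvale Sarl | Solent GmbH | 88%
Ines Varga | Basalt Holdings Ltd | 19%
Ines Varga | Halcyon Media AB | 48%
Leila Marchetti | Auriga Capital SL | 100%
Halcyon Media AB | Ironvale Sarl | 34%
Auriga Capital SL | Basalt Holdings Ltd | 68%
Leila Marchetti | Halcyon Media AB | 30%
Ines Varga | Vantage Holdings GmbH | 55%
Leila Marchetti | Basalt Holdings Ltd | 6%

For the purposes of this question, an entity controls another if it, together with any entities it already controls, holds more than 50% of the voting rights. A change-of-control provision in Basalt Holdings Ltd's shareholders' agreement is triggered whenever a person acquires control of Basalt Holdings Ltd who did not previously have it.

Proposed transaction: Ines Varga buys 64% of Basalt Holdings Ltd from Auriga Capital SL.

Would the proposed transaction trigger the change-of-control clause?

The purchase adds only to Ines's holdings (Auriga's stake shrinks), so Ines is the only person who could newly come to control Basalt.
Ines holds 55% of Vantage, so Ines controls Vantage.
In Basalt, Ines's side holds only 19%, not > 50%.
So before the transaction, Ines does not control Basalt.
After the purchase, Ines's direct stake in Basalt rises to 19% + 64% = 83%, and Auriga's stake falls to 4%.
Ines holds 83% of Basalt, so Ines controls Basalt.
Ines did not control Basalt before and does after, so the clause is triggered.

Yes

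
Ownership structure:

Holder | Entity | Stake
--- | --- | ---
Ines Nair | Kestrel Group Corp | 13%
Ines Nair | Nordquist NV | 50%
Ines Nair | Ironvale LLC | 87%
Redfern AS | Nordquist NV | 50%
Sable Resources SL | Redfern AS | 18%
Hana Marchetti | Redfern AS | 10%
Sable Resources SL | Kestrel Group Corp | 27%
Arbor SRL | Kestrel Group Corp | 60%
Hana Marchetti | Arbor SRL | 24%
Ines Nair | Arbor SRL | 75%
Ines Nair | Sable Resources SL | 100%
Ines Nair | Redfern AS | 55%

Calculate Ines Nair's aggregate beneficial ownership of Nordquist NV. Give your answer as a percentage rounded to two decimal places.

Ines reaches Nordquist along 3 paths.
Direct stake: 50% = 50%.
Via Redfern: 55% × 50% = 27.5%.
Via Sable → Redfern: 100% × 18% × 50% = 9%.
Total: 50% + 27.5% + 9% = 86.5%.
Rounded: 86.50%.

86.50%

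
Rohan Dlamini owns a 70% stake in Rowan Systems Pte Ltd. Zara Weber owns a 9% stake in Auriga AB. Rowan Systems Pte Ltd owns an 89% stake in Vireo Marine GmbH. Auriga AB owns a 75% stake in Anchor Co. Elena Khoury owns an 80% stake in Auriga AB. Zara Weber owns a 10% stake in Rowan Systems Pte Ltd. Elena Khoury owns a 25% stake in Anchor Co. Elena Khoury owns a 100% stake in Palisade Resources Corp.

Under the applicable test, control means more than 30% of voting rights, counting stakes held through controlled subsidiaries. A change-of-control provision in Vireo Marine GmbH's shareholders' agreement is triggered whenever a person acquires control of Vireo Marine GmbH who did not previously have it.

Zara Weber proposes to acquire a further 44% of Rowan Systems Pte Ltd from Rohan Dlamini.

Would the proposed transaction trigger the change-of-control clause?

Yes

The purchase adds only to Zara's holdings (Rohan's stake shrinks), so Zara is the only person who could newly come to control Vireo.
Zara's largest direct stake is 10% in Rowan, which does not meet the threshold, so Zara controls no company.
Neither Zara nor any entity Zara controls holds any voting interest in Vireo.
So before the transaction, Zara does not control Vireo.
After the purchase, Zara's direct stake in Rowan rises to 10% + 44% = 54%, and Rohan's stake falls to 26%.
Zara holds 54% of Rowan, so Zara controls Rowan.
Rowan holds 89% of Vireo, so Zara controls Vireo.
Zara did not control Vireo before and does after, so the clause is triggered.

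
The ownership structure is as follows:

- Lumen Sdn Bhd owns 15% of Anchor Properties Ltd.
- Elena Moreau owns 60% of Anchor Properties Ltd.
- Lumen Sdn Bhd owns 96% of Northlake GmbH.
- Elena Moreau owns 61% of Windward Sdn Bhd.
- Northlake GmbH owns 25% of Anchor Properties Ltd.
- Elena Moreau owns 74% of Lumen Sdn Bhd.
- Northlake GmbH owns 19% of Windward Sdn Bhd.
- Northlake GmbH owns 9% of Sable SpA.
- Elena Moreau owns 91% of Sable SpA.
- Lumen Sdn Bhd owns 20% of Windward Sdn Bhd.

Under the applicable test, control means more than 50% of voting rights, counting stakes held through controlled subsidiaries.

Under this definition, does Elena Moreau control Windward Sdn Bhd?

Elena holds 74% of Lumen, so Elena controls Lumen.
Lumen holds 96% of Northlake, so Elena controls Northlake.
Northlake and Elena and Lumen together hold 19% + 61% + 20% = 100% of Windward, so Elena controls Windward.

Yes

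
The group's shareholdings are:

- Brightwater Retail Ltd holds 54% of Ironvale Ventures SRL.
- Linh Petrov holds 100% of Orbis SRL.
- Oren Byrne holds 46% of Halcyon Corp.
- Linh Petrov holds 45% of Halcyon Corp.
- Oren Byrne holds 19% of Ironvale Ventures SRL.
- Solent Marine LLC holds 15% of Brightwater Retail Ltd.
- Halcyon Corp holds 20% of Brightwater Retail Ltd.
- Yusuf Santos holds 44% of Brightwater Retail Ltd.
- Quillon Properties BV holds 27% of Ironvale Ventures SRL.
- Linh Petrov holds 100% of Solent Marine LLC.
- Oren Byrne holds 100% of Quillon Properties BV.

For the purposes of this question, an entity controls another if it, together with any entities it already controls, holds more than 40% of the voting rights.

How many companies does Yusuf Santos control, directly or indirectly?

Yusuf holds 44% of Brightwater, so Yusuf controls Brightwater.
Brightwater holds 54% of Ironvale, so Yusuf controls Ironvale.
No other company's threshold is met.
Yusuf controls 2 companies.

2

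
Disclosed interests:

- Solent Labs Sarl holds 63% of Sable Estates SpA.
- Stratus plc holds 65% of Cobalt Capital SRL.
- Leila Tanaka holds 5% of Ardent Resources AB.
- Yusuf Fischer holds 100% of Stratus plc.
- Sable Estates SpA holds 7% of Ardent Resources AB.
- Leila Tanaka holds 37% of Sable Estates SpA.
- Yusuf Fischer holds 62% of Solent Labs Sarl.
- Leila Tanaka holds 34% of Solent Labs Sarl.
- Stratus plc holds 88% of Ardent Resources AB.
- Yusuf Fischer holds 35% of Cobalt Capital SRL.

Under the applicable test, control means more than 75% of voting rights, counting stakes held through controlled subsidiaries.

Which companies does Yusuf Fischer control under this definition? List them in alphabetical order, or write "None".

Ardent Resources AB, Cobalt Capital SRL, Stratus plc

Yusuf holds 100% of Stratus, so Yusuf controls Stratus.
Stratus holds 88% of Ardent, so Yusuf controls Ardent.
Yusuf and Stratus together hold 35% + 65% = 100% of Cobalt, so Yusuf controls Cobalt.
No other company's threshold is met.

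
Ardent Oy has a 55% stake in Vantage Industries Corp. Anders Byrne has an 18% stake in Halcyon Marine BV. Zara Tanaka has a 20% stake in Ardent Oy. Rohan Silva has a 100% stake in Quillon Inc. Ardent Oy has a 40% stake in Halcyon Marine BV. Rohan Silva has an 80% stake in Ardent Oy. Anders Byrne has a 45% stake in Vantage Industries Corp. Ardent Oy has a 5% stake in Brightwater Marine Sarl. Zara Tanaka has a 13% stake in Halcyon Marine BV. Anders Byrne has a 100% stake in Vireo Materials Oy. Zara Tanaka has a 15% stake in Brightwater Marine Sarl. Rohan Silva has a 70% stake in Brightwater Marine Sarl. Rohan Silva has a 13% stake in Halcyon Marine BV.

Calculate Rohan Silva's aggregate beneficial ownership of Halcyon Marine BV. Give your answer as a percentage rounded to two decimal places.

Rohan reaches Halcyon along 2 paths.
Via Ardent: 80% × 40% = 32%.
Direct stake: 13% = 13%.
Total: 32% + 13% = 45%.
Rounded: 45.00%.

45.00%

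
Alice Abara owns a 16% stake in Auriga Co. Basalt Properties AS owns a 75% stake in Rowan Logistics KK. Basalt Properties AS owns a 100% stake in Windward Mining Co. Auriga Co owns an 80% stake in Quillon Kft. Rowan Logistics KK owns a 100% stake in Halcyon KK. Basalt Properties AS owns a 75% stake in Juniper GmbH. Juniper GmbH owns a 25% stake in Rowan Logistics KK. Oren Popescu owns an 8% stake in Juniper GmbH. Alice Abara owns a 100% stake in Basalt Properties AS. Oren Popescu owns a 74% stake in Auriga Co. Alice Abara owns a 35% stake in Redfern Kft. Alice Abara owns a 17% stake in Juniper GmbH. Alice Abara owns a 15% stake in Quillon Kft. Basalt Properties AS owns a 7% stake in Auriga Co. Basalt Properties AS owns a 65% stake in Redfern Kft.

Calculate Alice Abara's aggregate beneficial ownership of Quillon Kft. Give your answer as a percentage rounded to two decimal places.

Alice reaches Quillon along 3 paths.
Via Basalt → Auriga: 100% × 7% × 80% = 5.6%.
Via Auriga: 16% × 80% = 12.8%.
Direct stake: 15% = 15%.
Total: 5.6% + 12.8% + 15% = 33.4%.
Rounded: 33.40%.

33.40%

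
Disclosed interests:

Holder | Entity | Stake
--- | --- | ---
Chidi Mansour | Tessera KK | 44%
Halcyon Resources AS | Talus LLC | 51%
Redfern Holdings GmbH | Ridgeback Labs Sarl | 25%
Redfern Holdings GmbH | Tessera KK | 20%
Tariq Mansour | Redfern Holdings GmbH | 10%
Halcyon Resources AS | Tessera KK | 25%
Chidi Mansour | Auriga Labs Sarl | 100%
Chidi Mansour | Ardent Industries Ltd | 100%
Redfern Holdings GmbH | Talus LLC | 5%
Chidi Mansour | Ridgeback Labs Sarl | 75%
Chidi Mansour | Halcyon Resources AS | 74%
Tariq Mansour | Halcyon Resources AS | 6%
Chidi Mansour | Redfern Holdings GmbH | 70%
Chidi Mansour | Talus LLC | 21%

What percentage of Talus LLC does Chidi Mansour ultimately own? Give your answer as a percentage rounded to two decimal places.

62.24%

Chidi reaches Talus along 3 paths.
Direct stake: 21% = 21%.
Via Halcyon: 74% × 51% = 37.74%.
Via Redfern: 70% × 5% = 3.5%.
Total: 21% + 37.74% + 3.5% = 62.24%.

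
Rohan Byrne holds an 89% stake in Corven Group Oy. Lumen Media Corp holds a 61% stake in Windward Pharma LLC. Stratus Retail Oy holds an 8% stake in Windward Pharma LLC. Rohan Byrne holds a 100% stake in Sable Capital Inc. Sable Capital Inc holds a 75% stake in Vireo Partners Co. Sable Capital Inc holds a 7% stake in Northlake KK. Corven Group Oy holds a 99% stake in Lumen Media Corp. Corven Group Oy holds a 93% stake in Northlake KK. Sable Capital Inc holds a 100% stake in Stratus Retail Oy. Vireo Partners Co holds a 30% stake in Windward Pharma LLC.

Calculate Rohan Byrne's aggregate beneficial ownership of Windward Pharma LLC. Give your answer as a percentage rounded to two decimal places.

84.25%

Rohan reaches Windward along 3 paths.
Via Sable → Vireo: 100% × 75% × 30% = 22.5%.
Via Corven → Lumen: 89% × 99% × 61% = 53.7471%.
Via Sable → Stratus: 100% × 100% × 8% = 8%.
Total: 22.5% + 53.7471% + 8% = 84.2471%.
Rounded: 84.25%.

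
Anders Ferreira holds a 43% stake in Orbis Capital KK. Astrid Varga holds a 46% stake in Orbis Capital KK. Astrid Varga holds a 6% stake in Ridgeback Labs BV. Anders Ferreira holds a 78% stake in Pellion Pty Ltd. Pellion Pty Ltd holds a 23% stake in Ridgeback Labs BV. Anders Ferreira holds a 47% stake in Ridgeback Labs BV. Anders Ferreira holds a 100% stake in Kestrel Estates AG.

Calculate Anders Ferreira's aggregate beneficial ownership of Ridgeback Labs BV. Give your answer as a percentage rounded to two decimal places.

Anders reaches Ridgeback along 2 paths.
Via Pellion: 78% × 23% = 17.94%.
Direct stake: 47% = 47%.
Total: 17.94% + 47% = 64.94%.

64.94%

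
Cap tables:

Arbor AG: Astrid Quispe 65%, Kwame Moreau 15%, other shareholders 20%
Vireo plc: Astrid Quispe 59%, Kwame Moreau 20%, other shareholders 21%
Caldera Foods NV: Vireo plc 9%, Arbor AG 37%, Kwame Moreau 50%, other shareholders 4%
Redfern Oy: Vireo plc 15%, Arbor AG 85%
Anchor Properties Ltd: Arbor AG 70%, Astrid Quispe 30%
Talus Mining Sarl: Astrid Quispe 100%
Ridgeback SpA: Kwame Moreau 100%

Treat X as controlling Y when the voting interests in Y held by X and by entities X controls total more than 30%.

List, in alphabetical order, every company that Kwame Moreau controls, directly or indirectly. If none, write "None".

Kwame holds 50% of Caldera, so Kwame controls Caldera.
Kwame holds 100% of Ridgeback, so Kwame controls Ridgeback.
No other company's threshold is met.

Caldera Foods NV, Ridgeback SpA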